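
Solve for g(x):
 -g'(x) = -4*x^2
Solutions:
 g(x) = C1 + 4*x^3/3


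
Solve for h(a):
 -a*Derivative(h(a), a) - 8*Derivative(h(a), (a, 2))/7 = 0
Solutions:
 h(a) = C1 + C2*erf(sqrt(7)*a/4)


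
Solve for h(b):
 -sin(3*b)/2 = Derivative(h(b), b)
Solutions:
 h(b) = C1 + cos(3*b)/6


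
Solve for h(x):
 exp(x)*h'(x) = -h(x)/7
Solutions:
 h(x) = C1*exp(exp(-x)/7)


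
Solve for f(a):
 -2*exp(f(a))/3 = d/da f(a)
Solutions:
 f(a) = log(1/(C1 + 2*a)) + log(3)


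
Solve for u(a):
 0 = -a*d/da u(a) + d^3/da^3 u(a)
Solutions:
 u(a) = C1 + Integral(C2*airyai(a) + C3*airybi(a), a)


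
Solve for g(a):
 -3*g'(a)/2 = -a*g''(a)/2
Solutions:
 g(a) = C1 + C2*a^4


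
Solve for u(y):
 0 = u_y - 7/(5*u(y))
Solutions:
 u(y) = -sqrt(C1 + 70*y)/5
 u(y) = sqrt(C1 + 70*y)/5


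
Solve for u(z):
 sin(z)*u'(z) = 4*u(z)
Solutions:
 u(z) = C1*(cos(z)^2 - 2*cos(z) + 1)/(cos(z)^2 + 2*cos(z) + 1)


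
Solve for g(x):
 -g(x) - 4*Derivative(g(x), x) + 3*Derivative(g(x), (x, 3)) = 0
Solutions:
 g(x) = C1*exp(-x) + C2*exp(x*(3 - sqrt(21))/6) + C3*exp(x*(3 + sqrt(21))/6)


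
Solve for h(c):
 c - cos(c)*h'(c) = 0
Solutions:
 h(c) = C1 + Integral(c/cos(c), c)


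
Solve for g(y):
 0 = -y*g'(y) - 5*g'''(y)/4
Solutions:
 g(y) = C1 + Integral(C2*airyai(-10^(2/3)*y/5) + C3*airybi(-10^(2/3)*y/5), y)


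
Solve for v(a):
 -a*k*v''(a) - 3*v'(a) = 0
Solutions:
 v(a) = C1 + a^(((re(k) - 3)*re(k) + im(k)^2)/(re(k)^2 + im(k)^2))*(C2*sin(3*log(a)*Abs(im(k))/(re(k)^2 + im(k)^2)) + C3*cos(3*log(a)*im(k)/(re(k)^2 + im(k)^2)))


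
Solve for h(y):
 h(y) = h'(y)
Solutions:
 h(y) = C1*exp(y)


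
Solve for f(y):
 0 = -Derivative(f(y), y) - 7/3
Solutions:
 f(y) = C1 - 7*y/3


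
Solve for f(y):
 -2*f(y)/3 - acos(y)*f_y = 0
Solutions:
 f(y) = C1*exp(-2*Integral(1/acos(y), y)/3)


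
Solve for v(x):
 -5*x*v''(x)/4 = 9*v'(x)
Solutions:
 v(x) = C1 + C2/x^(31/5)


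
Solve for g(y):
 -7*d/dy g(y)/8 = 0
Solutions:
 g(y) = C1


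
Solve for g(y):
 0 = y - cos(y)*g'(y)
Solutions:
 g(y) = C1 + Integral(y/cos(y), y)


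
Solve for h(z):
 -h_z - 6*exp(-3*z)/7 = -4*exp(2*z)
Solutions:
 h(z) = C1 + 2*exp(2*z) + 2*exp(-3*z)/7


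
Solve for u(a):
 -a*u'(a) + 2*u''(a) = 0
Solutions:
 u(a) = C1 + C2*erfi(a/2)


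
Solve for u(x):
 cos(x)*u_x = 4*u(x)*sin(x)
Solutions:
 u(x) = C1/cos(x)^4


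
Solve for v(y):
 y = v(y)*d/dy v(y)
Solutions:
 v(y) = -sqrt(C1 + y^2)
 v(y) = sqrt(C1 + y^2)


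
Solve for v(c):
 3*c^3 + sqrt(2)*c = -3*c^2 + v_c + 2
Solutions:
 v(c) = C1 + 3*c^4/4 + c^3 + sqrt(2)*c^2/2 - 2*c


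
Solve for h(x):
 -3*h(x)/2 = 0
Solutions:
 h(x) = 0


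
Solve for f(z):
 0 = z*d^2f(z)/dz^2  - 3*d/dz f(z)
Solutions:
 f(z) = C1 + C2*z^4


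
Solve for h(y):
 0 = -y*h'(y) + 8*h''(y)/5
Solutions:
 h(y) = C1 + C2*erfi(sqrt(5)*y/4)


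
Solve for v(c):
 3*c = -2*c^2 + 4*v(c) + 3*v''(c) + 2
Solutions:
 v(c) = C1*sin(2*sqrt(3)*c/3) + C2*cos(2*sqrt(3)*c/3) + c^2/2 + 3*c/4 - 5/4


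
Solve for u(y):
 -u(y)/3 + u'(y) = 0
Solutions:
 u(y) = C1*exp(y/3)


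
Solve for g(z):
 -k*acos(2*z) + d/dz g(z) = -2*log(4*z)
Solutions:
 g(z) = C1 + k*(z*acos(2*z) - sqrt(1 - 4*z^2)/2) - 2*z*log(z) - 4*z*log(2) + 2*z


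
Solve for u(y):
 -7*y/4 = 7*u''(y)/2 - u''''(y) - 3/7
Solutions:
 u(y) = C1 + C2*y + C3*exp(-sqrt(14)*y/2) + C4*exp(sqrt(14)*y/2) - y^3/12 + 3*y^2/49


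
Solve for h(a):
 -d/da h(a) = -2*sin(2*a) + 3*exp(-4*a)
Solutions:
 h(a) = C1 - cos(2*a) + 3*exp(-4*a)/4


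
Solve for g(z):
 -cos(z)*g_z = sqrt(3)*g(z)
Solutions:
 g(z) = C1*(sin(z) - 1)^(sqrt(3)/2)/(sin(z) + 1)^(sqrt(3)/2)


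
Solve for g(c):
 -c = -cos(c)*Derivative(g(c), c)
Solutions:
 g(c) = C1 + Integral(c/cos(c), c)


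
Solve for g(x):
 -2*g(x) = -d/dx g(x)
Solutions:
 g(x) = C1*exp(2*x)


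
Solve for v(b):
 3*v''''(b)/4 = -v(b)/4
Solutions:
 v(b) = (C1*sin(sqrt(2)*3^(3/4)*b/6) + C2*cos(sqrt(2)*3^(3/4)*b/6))*exp(-sqrt(2)*3^(3/4)*b/6) + (C3*sin(sqrt(2)*3^(3/4)*b/6) + C4*cos(sqrt(2)*3^(3/4)*b/6))*exp(sqrt(2)*3^(3/4)*b/6)


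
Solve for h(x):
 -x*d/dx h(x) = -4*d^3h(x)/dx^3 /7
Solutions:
 h(x) = C1 + Integral(C2*airyai(14^(1/3)*x/2) + C3*airybi(14^(1/3)*x/2), x)


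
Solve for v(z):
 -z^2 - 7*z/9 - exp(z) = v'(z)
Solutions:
 v(z) = C1 - z^3/3 - 7*z^2/18 - exp(z)


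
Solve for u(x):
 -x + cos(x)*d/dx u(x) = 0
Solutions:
 u(x) = C1 + Integral(x/cos(x), x)


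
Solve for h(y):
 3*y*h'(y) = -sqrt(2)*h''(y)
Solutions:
 h(y) = C1 + C2*erf(2^(1/4)*sqrt(3)*y/2)


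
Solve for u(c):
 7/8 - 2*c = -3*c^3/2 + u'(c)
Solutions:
 u(c) = C1 + 3*c^4/8 - c^2 + 7*c/8


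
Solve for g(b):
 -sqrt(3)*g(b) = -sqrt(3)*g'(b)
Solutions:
 g(b) = C1*exp(b)


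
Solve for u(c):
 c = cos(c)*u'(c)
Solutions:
 u(c) = C1 + Integral(c/cos(c), c)


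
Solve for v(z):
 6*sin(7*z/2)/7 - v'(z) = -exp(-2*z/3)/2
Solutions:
 v(z) = C1 - 12*cos(7*z/2)/49 - 3*exp(-2*z/3)/4


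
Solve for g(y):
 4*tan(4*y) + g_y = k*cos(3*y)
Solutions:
 g(y) = C1 + k*sin(3*y)/3 + log(cos(4*y))


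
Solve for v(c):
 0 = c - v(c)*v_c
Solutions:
 v(c) = -sqrt(C1 + c^2)
 v(c) = sqrt(C1 + c^2)


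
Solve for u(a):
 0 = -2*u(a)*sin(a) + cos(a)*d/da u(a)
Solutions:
 u(a) = C1/cos(a)^2


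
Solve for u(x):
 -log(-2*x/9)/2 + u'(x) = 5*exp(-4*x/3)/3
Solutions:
 u(x) = C1 + x*log(-x)/2 + x*(-log(3) - 1/2 + log(2)/2) - 5*exp(-4*x/3)/4


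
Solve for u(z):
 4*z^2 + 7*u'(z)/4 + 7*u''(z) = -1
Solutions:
 u(z) = C1 + C2*exp(-z/4) - 16*z^3/21 + 64*z^2/7 - 516*z/7


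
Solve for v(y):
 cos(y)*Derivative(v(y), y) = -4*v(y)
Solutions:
 v(y) = C1*(sin(y)^2 - 2*sin(y) + 1)/(sin(y)^2 + 2*sin(y) + 1)


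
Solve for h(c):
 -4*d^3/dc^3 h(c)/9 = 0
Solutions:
 h(c) = C1 + C2*c + C3*c^2


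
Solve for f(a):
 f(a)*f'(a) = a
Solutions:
 f(a) = -sqrt(C1 + a^2)
 f(a) = sqrt(C1 + a^2)


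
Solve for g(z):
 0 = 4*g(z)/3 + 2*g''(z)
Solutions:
 g(z) = C1*sin(sqrt(6)*z/3) + C2*cos(sqrt(6)*z/3)


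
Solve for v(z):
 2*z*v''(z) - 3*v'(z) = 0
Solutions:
 v(z) = C1 + C2*z^(5/2)


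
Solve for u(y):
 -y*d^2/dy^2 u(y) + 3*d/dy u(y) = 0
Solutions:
 u(y) = C1 + C2*y^4


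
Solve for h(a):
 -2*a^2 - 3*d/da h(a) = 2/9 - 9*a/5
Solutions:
 h(a) = C1 - 2*a^3/9 + 3*a^2/10 - 2*a/27


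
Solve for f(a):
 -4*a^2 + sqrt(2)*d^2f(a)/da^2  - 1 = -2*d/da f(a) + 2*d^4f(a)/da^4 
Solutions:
 f(a) = C1 + C2*exp(-a*(2^(5/6)*3^(2/3)/(sqrt(3)*sqrt(27 - sqrt(2)) + 9)^(1/3) + 12^(1/3)*(sqrt(3)*sqrt(27 - sqrt(2)) + 9)^(1/3))/12)*sin(3^(1/6)*a*(-3*2^(5/6)/(sqrt(3)*sqrt(27 - sqrt(2)) + 9)^(1/3) + 6^(2/3)*(sqrt(3)*sqrt(27 - sqrt(2)) + 9)^(1/3))/12) + C3*exp(-a*(2^(5/6)*3^(2/3)/(sqrt(3)*sqrt(27 - sqrt(2)) + 9)^(1/3) + 12^(1/3)*(sqrt(3)*sqrt(27 - sqrt(2)) + 9)^(1/3))/12)*cos(3^(1/6)*a*(-3*2^(5/6)/(sqrt(3)*sqrt(27 - sqrt(2)) + 9)^(1/3) + 6^(2/3)*(sqrt(3)*sqrt(27 - sqrt(2)) + 9)^(1/3))/12) + C4*exp(a*(2^(5/6)*3^(2/3)/(sqrt(3)*sqrt(27 - sqrt(2)) + 9)^(1/3) + 12^(1/3)*(sqrt(3)*sqrt(27 - sqrt(2)) + 9)^(1/3))/6) + 2*a^3/3 - sqrt(2)*a^2 + 5*a/2


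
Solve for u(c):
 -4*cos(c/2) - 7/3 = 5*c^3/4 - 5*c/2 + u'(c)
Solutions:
 u(c) = C1 - 5*c^4/16 + 5*c^2/4 - 7*c/3 - 8*sin(c/2)


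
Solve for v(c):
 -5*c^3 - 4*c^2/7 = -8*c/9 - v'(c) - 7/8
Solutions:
 v(c) = C1 + 5*c^4/4 + 4*c^3/21 - 4*c^2/9 - 7*c/8


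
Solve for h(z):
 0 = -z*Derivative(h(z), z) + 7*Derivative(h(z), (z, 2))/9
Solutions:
 h(z) = C1 + C2*erfi(3*sqrt(14)*z/14)


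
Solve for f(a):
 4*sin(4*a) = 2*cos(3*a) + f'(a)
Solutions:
 f(a) = C1 - 2*sin(3*a)/3 - cos(4*a)


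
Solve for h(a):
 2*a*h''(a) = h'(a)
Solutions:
 h(a) = C1 + C2*a^(3/2)


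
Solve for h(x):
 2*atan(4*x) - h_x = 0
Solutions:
 h(x) = C1 + 2*x*atan(4*x) - log(16*x^2 + 1)/4


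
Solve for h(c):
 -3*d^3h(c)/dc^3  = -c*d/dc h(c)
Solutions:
 h(c) = C1 + Integral(C2*airyai(3^(2/3)*c/3) + C3*airybi(3^(2/3)*c/3), c)


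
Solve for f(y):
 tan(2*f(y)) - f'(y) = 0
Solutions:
 f(y) = -asin(C1*exp(2*y))/2 + pi/2
 f(y) = asin(C1*exp(2*y))/2


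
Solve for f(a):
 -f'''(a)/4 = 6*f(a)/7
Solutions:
 f(a) = C3*exp(-2*3^(1/3)*7^(2/3)*a/7) + (C1*sin(3^(5/6)*7^(2/3)*a/7) + C2*cos(3^(5/6)*7^(2/3)*a/7))*exp(3^(1/3)*7^(2/3)*a/7)


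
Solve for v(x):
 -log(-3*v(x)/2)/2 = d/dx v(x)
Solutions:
 2*Integral(1/(log(-_y) - log(2) + log(3)), (_y, v(x))) = C1 - x


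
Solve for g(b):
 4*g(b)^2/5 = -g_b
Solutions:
 g(b) = 5/(C1 + 4*b)


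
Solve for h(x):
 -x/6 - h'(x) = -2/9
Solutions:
 h(x) = C1 - x^2/12 + 2*x/9


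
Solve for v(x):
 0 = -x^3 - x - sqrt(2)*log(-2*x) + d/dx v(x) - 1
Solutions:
 v(x) = C1 + x^4/4 + x^2/2 + sqrt(2)*x*log(-x) + x*(-sqrt(2) + sqrt(2)*log(2) + 1)


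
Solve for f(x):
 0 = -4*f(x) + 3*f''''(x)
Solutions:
 f(x) = C1*exp(-sqrt(2)*3^(3/4)*x/3) + C2*exp(sqrt(2)*3^(3/4)*x/3) + C3*sin(sqrt(2)*3^(3/4)*x/3) + C4*cos(sqrt(2)*3^(3/4)*x/3)


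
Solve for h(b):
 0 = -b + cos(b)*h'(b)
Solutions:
 h(b) = C1 + Integral(b/cos(b), b)


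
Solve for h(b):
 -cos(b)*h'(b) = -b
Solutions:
 h(b) = C1 + Integral(b/cos(b), b)


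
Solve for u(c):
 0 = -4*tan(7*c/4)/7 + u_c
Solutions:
 u(c) = C1 - 16*log(cos(7*c/4))/49


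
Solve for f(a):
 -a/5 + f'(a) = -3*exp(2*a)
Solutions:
 f(a) = C1 + a^2/10 - 3*exp(2*a)/2


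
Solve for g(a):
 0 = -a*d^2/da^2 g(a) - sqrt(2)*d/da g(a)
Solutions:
 g(a) = C1 + C2*a^(1 - sqrt(2))


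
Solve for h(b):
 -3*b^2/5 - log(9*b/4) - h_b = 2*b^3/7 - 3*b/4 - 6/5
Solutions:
 h(b) = C1 - b^4/14 - b^3/5 + 3*b^2/8 - b*log(b) + b*log(4/9) + 11*b/5


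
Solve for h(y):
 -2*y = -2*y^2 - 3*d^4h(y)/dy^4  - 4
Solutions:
 h(y) = C1 + C2*y + C3*y^2 + C4*y^3 - y^6/540 + y^5/180 - y^4/18


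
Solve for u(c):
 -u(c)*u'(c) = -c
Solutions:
 u(c) = -sqrt(C1 + c^2)
 u(c) = sqrt(C1 + c^2)


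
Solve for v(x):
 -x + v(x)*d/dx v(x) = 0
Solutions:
 v(x) = -sqrt(C1 + x^2)
 v(x) = sqrt(C1 + x^2)


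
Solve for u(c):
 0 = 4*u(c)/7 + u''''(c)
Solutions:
 u(c) = (C1*sin(7^(3/4)*c/7) + C2*cos(7^(3/4)*c/7))*exp(-7^(3/4)*c/7) + (C3*sin(7^(3/4)*c/7) + C4*cos(7^(3/4)*c/7))*exp(7^(3/4)*c/7)


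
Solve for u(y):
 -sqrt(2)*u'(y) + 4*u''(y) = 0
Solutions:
 u(y) = C1 + C2*exp(sqrt(2)*y/4)


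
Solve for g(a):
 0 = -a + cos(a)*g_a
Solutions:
 g(a) = C1 + Integral(a/cos(a), a)


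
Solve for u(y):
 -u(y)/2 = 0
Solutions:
 u(y) = 0


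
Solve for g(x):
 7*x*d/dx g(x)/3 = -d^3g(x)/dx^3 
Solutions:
 g(x) = C1 + Integral(C2*airyai(-3^(2/3)*7^(1/3)*x/3) + C3*airybi(-3^(2/3)*7^(1/3)*x/3), x)


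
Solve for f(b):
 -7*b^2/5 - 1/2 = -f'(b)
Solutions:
 f(b) = C1 + 7*b^3/15 + b/2


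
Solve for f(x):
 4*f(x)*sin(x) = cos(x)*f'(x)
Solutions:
 f(x) = C1/cos(x)^4


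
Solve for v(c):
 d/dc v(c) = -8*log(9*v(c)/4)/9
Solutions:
 -9*Integral(1/(-log(_y) - 2*log(3) + 2*log(2)), (_y, v(c)))/8 = C1 - c


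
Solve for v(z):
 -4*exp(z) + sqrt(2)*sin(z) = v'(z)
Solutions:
 v(z) = C1 - 4*exp(z) - sqrt(2)*cos(z)


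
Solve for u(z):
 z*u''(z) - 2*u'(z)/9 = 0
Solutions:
 u(z) = C1 + C2*z^(11/9)


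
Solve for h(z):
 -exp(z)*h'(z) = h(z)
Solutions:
 h(z) = C1*exp(exp(-z))


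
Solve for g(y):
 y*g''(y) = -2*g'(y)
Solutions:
 g(y) = C1 + C2/y


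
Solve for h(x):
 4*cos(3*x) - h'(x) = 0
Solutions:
 h(x) = C1 + 4*sin(3*x)/3


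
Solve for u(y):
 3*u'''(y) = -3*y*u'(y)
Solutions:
 u(y) = C1 + Integral(C2*airyai(-y) + C3*airybi(-y), y)


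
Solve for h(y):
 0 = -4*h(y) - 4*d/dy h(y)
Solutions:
 h(y) = C1*exp(-y)


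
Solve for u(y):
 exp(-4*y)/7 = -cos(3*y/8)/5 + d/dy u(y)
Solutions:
 u(y) = C1 + 8*sin(3*y/8)/15 - exp(-4*y)/28


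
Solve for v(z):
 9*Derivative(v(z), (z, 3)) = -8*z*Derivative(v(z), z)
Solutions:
 v(z) = C1 + Integral(C2*airyai(-2*3^(1/3)*z/3) + C3*airybi(-2*3^(1/3)*z/3), z)


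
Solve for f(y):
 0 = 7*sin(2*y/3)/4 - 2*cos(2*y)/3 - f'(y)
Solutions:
 f(y) = C1 - sin(2*y)/3 - 21*cos(2*y/3)/8


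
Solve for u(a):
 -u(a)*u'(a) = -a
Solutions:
 u(a) = -sqrt(C1 + a^2)
 u(a) = sqrt(C1 + a^2)


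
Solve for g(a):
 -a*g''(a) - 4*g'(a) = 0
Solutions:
 g(a) = C1 + C2/a^3


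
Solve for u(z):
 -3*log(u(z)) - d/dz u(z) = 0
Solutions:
 li(u(z)) = C1 - 3*z


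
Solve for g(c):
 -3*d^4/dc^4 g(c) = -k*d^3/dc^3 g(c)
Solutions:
 g(c) = C1 + C2*c + C3*c^2 + C4*exp(c*k/3)


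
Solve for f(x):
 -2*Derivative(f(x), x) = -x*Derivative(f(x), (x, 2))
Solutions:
 f(x) = C1 + C2*x^3


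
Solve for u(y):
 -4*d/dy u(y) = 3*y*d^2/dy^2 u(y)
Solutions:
 u(y) = C1 + C2/y^(1/3)


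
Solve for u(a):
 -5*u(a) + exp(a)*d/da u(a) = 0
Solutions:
 u(a) = C1*exp(-5*exp(-a))


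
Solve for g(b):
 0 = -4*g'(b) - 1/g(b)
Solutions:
 g(b) = -sqrt(C1 - 2*b)/2
 g(b) = sqrt(C1 - 2*b)/2


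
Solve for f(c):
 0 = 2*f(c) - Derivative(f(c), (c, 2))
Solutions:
 f(c) = C1*exp(-sqrt(2)*c) + C2*exp(sqrt(2)*c)


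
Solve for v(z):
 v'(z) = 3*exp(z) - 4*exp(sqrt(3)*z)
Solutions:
 v(z) = C1 + 3*exp(z) - 4*sqrt(3)*exp(sqrt(3)*z)/3


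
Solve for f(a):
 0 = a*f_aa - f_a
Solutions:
 f(a) = C1 + C2*a^2


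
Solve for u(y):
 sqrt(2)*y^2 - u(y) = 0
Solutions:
 u(y) = sqrt(2)*y^2


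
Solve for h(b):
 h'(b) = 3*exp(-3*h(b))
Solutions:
 h(b) = log(C1 + 9*b)/3
 h(b) = log((-3^(1/3) - 3^(5/6)*I)*(C1 + 3*b)^(1/3)/2)
 h(b) = log((-3^(1/3) + 3^(5/6)*I)*(C1 + 3*b)^(1/3)/2)


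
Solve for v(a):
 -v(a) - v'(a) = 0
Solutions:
 v(a) = C1*exp(-a)


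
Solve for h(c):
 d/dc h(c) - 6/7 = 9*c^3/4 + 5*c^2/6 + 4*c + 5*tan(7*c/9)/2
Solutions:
 h(c) = C1 + 9*c^4/16 + 5*c^3/18 + 2*c^2 + 6*c/7 - 45*log(cos(7*c/9))/14


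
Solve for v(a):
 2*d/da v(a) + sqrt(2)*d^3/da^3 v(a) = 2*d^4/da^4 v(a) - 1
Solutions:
 v(a) = C1 + C2*exp(a*(-2^(1/3)*(sqrt(2) + 54 + sqrt(2)*sqrt(-1 + (sqrt(2) + 54)^2/2))^(1/3) - 2^(2/3)/(sqrt(2) + 54 + sqrt(2)*sqrt(-1 + (sqrt(2) + 54)^2/2))^(1/3) + 2*sqrt(2))/12)*sin(2^(1/3)*sqrt(3)*a*(-(sqrt(2) + 54 + sqrt(2)*sqrt(-1 + 1458*(-1 - sqrt(2)/54)^2))^(1/3) + 2^(1/3)/(sqrt(2) + 54 + sqrt(2)*sqrt(-1 + 1458*(-1 - sqrt(2)/54)^2))^(1/3))/12) + C3*exp(a*(-2^(1/3)*(sqrt(2) + 54 + sqrt(2)*sqrt(-1 + (sqrt(2) + 54)^2/2))^(1/3) - 2^(2/3)/(sqrt(2) + 54 + sqrt(2)*sqrt(-1 + (sqrt(2) + 54)^2/2))^(1/3) + 2*sqrt(2))/12)*cos(2^(1/3)*sqrt(3)*a*(-(sqrt(2) + 54 + sqrt(2)*sqrt(-1 + 1458*(-1 - sqrt(2)/54)^2))^(1/3) + 2^(1/3)/(sqrt(2) + 54 + sqrt(2)*sqrt(-1 + 1458*(-1 - sqrt(2)/54)^2))^(1/3))/12) + C4*exp(a*(2^(2/3)/(sqrt(2) + 54 + sqrt(2)*sqrt(-1 + (sqrt(2) + 54)^2/2))^(1/3) + sqrt(2) + 2^(1/3)*(sqrt(2) + 54 + sqrt(2)*sqrt(-1 + (sqrt(2) + 54)^2/2))^(1/3))/6) - a/2


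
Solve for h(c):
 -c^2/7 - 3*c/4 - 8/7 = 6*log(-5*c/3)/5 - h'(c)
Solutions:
 h(c) = C1 + c^3/21 + 3*c^2/8 + 6*c*log(-c)/5 + 2*c*(-21*log(3) - 1 + 21*log(5))/35


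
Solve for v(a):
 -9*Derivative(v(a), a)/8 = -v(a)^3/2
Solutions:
 v(a) = -3*sqrt(2)*sqrt(-1/(C1 + 4*a))/2
 v(a) = 3*sqrt(2)*sqrt(-1/(C1 + 4*a))/2


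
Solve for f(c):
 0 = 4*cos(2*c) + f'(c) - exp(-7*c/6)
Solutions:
 f(c) = C1 - 2*sin(2*c) - 6*exp(-7*c/6)/7


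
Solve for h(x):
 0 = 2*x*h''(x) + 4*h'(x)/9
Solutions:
 h(x) = C1 + C2*x^(7/9)


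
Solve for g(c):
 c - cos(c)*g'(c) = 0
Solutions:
 g(c) = C1 + Integral(c/cos(c), c)


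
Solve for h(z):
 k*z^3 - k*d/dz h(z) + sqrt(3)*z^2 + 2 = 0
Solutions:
 h(z) = C1 + z^4/4 + sqrt(3)*z^3/(3*k) + 2*z/k


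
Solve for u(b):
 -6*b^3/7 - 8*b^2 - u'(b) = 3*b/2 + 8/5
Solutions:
 u(b) = C1 - 3*b^4/14 - 8*b^3/3 - 3*b^2/4 - 8*b/5


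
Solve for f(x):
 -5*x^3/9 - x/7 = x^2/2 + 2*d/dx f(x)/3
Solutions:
 f(x) = C1 - 5*x^4/24 - x^3/4 - 3*x^2/28


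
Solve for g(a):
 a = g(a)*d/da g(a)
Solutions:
 g(a) = -sqrt(C1 + a^2)
 g(a) = sqrt(C1 + a^2)


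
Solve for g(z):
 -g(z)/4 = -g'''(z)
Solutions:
 g(z) = C3*exp(2^(1/3)*z/2) + (C1*sin(2^(1/3)*sqrt(3)*z/4) + C2*cos(2^(1/3)*sqrt(3)*z/4))*exp(-2^(1/3)*z/4)


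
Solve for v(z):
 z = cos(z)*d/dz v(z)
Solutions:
 v(z) = C1 + Integral(z/cos(z), z)


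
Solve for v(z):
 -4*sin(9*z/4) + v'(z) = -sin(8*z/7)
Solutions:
 v(z) = C1 + 7*cos(8*z/7)/8 - 16*cos(9*z/4)/9


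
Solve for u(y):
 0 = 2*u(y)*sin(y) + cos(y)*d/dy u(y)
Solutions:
 u(y) = C1*cos(y)^2


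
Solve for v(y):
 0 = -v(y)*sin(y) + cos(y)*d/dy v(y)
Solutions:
 v(y) = C1/cos(y)


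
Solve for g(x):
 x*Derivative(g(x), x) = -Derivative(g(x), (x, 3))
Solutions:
 g(x) = C1 + Integral(C2*airyai(-x) + C3*airybi(-x), x)


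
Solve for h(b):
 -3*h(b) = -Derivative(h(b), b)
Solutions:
 h(b) = C1*exp(3*b)


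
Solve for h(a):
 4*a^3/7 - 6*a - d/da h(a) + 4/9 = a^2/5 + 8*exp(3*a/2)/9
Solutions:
 h(a) = C1 + a^4/7 - a^3/15 - 3*a^2 + 4*a/9 - 16*exp(3*a/2)/27


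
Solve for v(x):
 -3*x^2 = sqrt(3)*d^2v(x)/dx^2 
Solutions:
 v(x) = C1 + C2*x - sqrt(3)*x^4/12


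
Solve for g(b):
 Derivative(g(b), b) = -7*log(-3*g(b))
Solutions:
 Integral(1/(log(-_y) + log(3)), (_y, g(b)))/7 = C1 - b


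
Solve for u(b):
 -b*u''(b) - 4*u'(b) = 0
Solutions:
 u(b) = C1 + C2/b^3


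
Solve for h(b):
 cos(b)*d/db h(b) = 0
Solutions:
 h(b) = C1


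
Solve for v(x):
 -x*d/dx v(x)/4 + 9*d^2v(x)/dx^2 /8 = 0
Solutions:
 v(x) = C1 + C2*erfi(x/3)


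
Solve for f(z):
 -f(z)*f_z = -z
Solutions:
 f(z) = -sqrt(C1 + z^2)
 f(z) = sqrt(C1 + z^2)


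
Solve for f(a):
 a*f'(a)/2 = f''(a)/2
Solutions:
 f(a) = C1 + C2*erfi(sqrt(2)*a/2)


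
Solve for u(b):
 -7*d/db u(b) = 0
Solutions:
 u(b) = C1


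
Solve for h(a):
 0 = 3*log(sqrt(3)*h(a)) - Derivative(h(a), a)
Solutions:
 -2*Integral(1/(2*log(_y) + log(3)), (_y, h(a)))/3 = C1 - a


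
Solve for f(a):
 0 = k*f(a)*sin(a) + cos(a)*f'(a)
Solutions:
 f(a) = C1*exp(k*log(cos(a)))


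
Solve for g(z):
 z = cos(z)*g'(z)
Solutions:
 g(z) = C1 + Integral(z/cos(z), z)


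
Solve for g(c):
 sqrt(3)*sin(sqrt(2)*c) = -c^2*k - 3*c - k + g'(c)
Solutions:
 g(c) = C1 + c^3*k/3 + 3*c^2/2 + c*k - sqrt(6)*cos(sqrt(2)*c)/2


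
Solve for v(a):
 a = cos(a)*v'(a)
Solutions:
 v(a) = C1 + Integral(a/cos(a), a)


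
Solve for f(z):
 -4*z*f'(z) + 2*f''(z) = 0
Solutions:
 f(z) = C1 + C2*erfi(z)


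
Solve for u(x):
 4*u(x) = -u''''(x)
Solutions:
 u(x) = (C1*sin(x) + C2*cos(x))*exp(-x) + (C3*sin(x) + C4*cos(x))*exp(x)


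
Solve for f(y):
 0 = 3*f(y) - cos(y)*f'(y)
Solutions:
 f(y) = C1*(sin(y) + 1)^(3/2)/(sin(y) - 1)^(3/2)


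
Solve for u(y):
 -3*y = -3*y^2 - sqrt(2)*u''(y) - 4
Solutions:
 u(y) = C1 + C2*y - sqrt(2)*y^4/8 + sqrt(2)*y^3/4 - sqrt(2)*y^2


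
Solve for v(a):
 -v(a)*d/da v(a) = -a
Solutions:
 v(a) = -sqrt(C1 + a^2)
 v(a) = sqrt(C1 + a^2)


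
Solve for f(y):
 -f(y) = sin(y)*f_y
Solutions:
 f(y) = C1*sqrt(cos(y) + 1)/sqrt(cos(y) - 1)


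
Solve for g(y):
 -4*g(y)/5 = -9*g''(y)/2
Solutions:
 g(y) = C1*exp(-2*sqrt(10)*y/15) + C2*exp(2*sqrt(10)*y/15)


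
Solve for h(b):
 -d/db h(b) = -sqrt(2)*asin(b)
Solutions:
 h(b) = C1 + sqrt(2)*(b*asin(b) + sqrt(1 - b^2))


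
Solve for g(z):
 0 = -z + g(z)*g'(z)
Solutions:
 g(z) = -sqrt(C1 + z^2)
 g(z) = sqrt(C1 + z^2)


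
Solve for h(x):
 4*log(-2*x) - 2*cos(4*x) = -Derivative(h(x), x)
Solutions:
 h(x) = C1 - 4*x*log(-x) - 4*x*log(2) + 4*x + sin(4*x)/2


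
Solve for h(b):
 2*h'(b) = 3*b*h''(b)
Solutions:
 h(b) = C1 + C2*b^(5/3)


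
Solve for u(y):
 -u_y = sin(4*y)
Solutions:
 u(y) = C1 + cos(4*y)/4


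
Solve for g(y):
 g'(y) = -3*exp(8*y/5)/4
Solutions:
 g(y) = C1 - 15*exp(8*y/5)/32


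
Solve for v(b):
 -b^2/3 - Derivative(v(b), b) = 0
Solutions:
 v(b) = C1 - b^3/9


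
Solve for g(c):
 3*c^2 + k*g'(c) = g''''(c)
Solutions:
 g(c) = C1 + C2*exp(c*k^(1/3)) + C3*exp(c*k^(1/3)*(-1 + sqrt(3)*I)/2) + C4*exp(-c*k^(1/3)*(1 + sqrt(3)*I)/2) - c^3/k


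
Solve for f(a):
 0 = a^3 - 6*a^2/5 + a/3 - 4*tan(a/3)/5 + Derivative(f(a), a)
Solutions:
 f(a) = C1 - a^4/4 + 2*a^3/5 - a^2/6 - 12*log(cos(a/3))/5


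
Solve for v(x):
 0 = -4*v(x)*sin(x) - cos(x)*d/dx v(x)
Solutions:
 v(x) = C1*cos(x)^4


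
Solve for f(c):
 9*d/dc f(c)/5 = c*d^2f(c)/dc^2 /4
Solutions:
 f(c) = C1 + C2*c^(41/5)


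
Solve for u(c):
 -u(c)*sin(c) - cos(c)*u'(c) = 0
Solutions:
 u(c) = C1*cos(c)


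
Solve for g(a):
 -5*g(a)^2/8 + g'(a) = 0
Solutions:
 g(a) = -8/(C1 + 5*a)


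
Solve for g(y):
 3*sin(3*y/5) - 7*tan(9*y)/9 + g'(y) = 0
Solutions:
 g(y) = C1 - 7*log(cos(9*y))/81 + 5*cos(3*y/5)


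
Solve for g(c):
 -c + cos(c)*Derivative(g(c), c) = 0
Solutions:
 g(c) = C1 + Integral(c/cos(c), c)


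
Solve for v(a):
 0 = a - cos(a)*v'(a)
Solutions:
 v(a) = C1 + Integral(a/cos(a), a)


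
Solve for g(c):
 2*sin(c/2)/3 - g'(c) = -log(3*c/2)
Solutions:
 g(c) = C1 + c*log(c) - c - c*log(2) + c*log(3) - 4*cos(c/2)/3


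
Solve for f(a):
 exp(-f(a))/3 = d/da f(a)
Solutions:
 f(a) = log(C1 + a/3)


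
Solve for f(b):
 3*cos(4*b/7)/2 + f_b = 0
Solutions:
 f(b) = C1 - 21*sin(4*b/7)/8


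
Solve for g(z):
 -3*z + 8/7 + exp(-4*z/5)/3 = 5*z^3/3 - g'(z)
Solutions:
 g(z) = C1 + 5*z^4/12 + 3*z^2/2 - 8*z/7 + 5*exp(-4*z/5)/12


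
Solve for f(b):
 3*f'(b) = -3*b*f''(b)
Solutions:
 f(b) = C1 + C2*log(b)


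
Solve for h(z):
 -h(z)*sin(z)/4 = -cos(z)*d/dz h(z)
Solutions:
 h(z) = C1/cos(z)^(1/4)


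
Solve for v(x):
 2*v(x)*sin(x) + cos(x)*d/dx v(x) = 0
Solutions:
 v(x) = C1*cos(x)^2


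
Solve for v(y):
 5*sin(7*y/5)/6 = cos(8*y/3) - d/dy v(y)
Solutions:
 v(y) = C1 + 3*sin(8*y/3)/8 + 25*cos(7*y/5)/42


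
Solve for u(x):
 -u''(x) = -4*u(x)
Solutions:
 u(x) = C1*exp(-2*x) + C2*exp(2*x)


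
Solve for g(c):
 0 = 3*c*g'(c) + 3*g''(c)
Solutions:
 g(c) = C1 + C2*erf(sqrt(2)*c/2)


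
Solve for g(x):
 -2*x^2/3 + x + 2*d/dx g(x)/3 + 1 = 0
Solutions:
 g(x) = C1 + x^3/3 - 3*x^2/4 - 3*x/2


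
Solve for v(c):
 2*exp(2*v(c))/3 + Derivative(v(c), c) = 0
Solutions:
 v(c) = log(-sqrt(1/(C1 + 2*c))) - log(2) + log(6)/2
 v(c) = log(1/(C1 + 2*c))/2 - log(2) + log(6)/2


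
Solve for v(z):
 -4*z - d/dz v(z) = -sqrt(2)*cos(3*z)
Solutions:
 v(z) = C1 - 2*z^2 + sqrt(2)*sin(3*z)/3


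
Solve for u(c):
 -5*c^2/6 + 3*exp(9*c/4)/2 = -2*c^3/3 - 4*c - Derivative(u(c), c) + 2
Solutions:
 u(c) = C1 - c^4/6 + 5*c^3/18 - 2*c^2 + 2*c - 2*exp(9*c/4)/3


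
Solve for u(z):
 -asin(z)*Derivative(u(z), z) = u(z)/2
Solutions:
 u(z) = C1*exp(-Integral(1/asin(z), z)/2)


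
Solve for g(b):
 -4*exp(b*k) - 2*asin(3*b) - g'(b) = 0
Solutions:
 g(b) = C1 - 2*b*asin(3*b) - 2*sqrt(1 - 9*b^2)/3 - 4*Piecewise((exp(b*k)/k, Ne(k, 0)), (b, True))


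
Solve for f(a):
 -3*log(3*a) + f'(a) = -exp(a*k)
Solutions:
 f(a) = C1 + 3*a*log(a) + 3*a*(-1 + log(3)) + Piecewise((-exp(a*k)/k, Ne(k, 0)), (-a, True))


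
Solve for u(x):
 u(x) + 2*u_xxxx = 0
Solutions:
 u(x) = (C1*sin(2^(1/4)*x/2) + C2*cos(2^(1/4)*x/2))*exp(-2^(1/4)*x/2) + (C3*sin(2^(1/4)*x/2) + C4*cos(2^(1/4)*x/2))*exp(2^(1/4)*x/2)


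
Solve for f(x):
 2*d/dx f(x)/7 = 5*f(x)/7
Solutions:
 f(x) = C1*exp(5*x/2)


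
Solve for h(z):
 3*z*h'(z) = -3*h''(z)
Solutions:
 h(z) = C1 + C2*erf(sqrt(2)*z/2)


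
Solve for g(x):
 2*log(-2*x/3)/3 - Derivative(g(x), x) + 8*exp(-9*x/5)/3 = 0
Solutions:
 g(x) = C1 + 2*x*log(-x)/3 + 2*x*(-log(3) - 1 + log(2))/3 - 40*exp(-9*x/5)/27


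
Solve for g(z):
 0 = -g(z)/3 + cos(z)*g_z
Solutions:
 g(z) = C1*(sin(z) + 1)^(1/6)/(sin(z) - 1)^(1/6)


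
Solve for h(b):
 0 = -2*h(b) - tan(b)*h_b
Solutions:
 h(b) = C1/sin(b)^2


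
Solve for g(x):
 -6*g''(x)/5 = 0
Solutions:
 g(x) = C1 + C2*x


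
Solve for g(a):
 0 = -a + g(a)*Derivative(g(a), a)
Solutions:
 g(a) = -sqrt(C1 + a^2)
 g(a) = sqrt(C1 + a^2)


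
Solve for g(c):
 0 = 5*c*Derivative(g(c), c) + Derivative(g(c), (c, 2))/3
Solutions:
 g(c) = C1 + C2*erf(sqrt(30)*c/2)


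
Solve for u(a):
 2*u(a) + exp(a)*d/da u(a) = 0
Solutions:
 u(a) = C1*exp(2*exp(-a))


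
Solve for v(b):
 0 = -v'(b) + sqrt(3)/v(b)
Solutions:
 v(b) = -sqrt(C1 + 2*sqrt(3)*b)
 v(b) = sqrt(C1 + 2*sqrt(3)*b)


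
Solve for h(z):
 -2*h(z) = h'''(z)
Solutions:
 h(z) = C3*exp(-2^(1/3)*z) + (C1*sin(2^(1/3)*sqrt(3)*z/2) + C2*cos(2^(1/3)*sqrt(3)*z/2))*exp(2^(1/3)*z/2)


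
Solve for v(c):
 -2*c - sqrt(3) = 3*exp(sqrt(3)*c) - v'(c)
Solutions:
 v(c) = C1 + c^2 + sqrt(3)*c + sqrt(3)*exp(sqrt(3)*c)


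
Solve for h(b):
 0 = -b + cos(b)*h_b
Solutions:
 h(b) = C1 + Integral(b/cos(b), b)


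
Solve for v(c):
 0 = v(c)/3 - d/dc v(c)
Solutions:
 v(c) = C1*exp(c/3)


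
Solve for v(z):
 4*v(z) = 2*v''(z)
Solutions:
 v(z) = C1*exp(-sqrt(2)*z) + C2*exp(sqrt(2)*z)


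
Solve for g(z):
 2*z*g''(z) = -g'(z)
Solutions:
 g(z) = C1 + C2*sqrt(z)


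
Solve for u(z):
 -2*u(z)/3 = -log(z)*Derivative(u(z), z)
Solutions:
 u(z) = C1*exp(2*li(z)/3)


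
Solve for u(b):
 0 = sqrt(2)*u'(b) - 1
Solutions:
 u(b) = C1 + sqrt(2)*b/2


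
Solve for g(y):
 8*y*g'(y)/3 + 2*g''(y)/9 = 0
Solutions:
 g(y) = C1 + C2*erf(sqrt(6)*y)


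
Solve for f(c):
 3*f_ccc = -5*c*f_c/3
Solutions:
 f(c) = C1 + Integral(C2*airyai(-15^(1/3)*c/3) + C3*airybi(-15^(1/3)*c/3), c)


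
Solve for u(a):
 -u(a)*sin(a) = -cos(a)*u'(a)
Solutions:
 u(a) = C1/cos(a)


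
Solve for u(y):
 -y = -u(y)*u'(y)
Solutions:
 u(y) = -sqrt(C1 + y^2)
 u(y) = sqrt(C1 + y^2)


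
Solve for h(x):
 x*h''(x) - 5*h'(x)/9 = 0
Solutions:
 h(x) = C1 + C2*x^(14/9)


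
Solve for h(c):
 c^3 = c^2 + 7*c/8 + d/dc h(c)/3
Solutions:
 h(c) = C1 + 3*c^4/4 - c^3 - 21*c^2/16


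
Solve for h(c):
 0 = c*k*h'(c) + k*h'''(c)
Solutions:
 h(c) = C1 + Integral(C2*airyai(-c) + C3*airybi(-c), c)


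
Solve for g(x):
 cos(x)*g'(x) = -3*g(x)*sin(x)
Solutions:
 g(x) = C1*cos(x)^3


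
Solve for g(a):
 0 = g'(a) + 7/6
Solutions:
 g(a) = C1 - 7*a/6


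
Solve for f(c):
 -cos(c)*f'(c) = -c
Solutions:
 f(c) = C1 + Integral(c/cos(c), c)


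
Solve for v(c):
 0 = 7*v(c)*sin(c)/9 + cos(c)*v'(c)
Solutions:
 v(c) = C1*cos(c)^(7/9)


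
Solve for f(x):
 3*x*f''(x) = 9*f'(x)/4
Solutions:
 f(x) = C1 + C2*x^(7/4)


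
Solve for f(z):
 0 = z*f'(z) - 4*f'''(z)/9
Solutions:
 f(z) = C1 + Integral(C2*airyai(2^(1/3)*3^(2/3)*z/2) + C3*airybi(2^(1/3)*3^(2/3)*z/2), z)


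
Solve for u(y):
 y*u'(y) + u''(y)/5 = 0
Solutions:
 u(y) = C1 + C2*erf(sqrt(10)*y/2)


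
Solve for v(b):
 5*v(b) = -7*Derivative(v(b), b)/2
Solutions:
 v(b) = C1*exp(-10*b/7)


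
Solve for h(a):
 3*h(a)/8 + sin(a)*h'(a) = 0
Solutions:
 h(a) = C1*(cos(a) + 1)^(3/16)/(cos(a) - 1)^(3/16)


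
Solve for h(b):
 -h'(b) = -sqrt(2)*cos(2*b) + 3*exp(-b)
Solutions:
 h(b) = C1 + sqrt(2)*sin(2*b)/2 + 3*exp(-b)


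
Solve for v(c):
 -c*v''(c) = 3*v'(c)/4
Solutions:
 v(c) = C1 + C2*c^(1/4)


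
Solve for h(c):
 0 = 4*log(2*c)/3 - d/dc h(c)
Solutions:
 h(c) = C1 + 4*c*log(c)/3 - 4*c/3 + 4*c*log(2)/3


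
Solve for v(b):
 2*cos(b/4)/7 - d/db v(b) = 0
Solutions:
 v(b) = C1 + 8*sin(b/4)/7


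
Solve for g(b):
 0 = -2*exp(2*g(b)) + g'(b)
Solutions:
 g(b) = log(-sqrt(-1/(C1 + 2*b))) - log(2)/2
 g(b) = log(-1/(C1 + 2*b))/2 - log(2)/2


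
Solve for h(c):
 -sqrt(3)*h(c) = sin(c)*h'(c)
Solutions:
 h(c) = C1*(cos(c) + 1)^(sqrt(3)/2)/(cos(c) - 1)^(sqrt(3)/2)


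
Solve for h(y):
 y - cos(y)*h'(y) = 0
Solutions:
 h(y) = C1 + Integral(y/cos(y), y)


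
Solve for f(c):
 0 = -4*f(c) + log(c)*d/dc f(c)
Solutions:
 f(c) = C1*exp(4*li(c))


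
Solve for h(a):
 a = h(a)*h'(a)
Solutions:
 h(a) = -sqrt(C1 + a^2)
 h(a) = sqrt(C1 + a^2)


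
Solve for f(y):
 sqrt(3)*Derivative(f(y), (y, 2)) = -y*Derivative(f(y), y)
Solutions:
 f(y) = C1 + C2*erf(sqrt(2)*3^(3/4)*y/6)


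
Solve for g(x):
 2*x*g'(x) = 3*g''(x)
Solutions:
 g(x) = C1 + C2*erfi(sqrt(3)*x/3)


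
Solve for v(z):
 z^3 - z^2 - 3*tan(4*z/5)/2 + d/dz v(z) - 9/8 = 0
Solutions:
 v(z) = C1 - z^4/4 + z^3/3 + 9*z/8 - 15*log(cos(4*z/5))/8


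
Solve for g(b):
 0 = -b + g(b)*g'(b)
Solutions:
 g(b) = -sqrt(C1 + b^2)
 g(b) = sqrt(C1 + b^2)


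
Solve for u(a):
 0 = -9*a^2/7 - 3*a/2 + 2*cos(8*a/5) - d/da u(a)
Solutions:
 u(a) = C1 - 3*a^3/7 - 3*a^2/4 + 5*sin(8*a/5)/4


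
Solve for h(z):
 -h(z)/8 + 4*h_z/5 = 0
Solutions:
 h(z) = C1*exp(5*z/32)


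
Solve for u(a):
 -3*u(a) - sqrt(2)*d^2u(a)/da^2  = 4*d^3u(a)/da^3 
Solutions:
 u(a) = C1*exp(a*(-2*sqrt(2) + 2^(2/3)/(sqrt(2) + 324 + sqrt(-2 + (sqrt(2) + 324)^2))^(1/3) + 2^(1/3)*(sqrt(2) + 324 + sqrt(-2 + (sqrt(2) + 324)^2))^(1/3))/24)*sin(2^(1/3)*sqrt(3)*a*(-(sqrt(2) + 324 + sqrt(-2 + (sqrt(2) + 324)^2))^(1/3) + 2^(1/3)/(sqrt(2) + 324 + sqrt(-2 + (sqrt(2) + 324)^2))^(1/3))/24) + C2*exp(a*(-2*sqrt(2) + 2^(2/3)/(sqrt(2) + 324 + sqrt(-2 + (sqrt(2) + 324)^2))^(1/3) + 2^(1/3)*(sqrt(2) + 324 + sqrt(-2 + (sqrt(2) + 324)^2))^(1/3))/24)*cos(2^(1/3)*sqrt(3)*a*(-(sqrt(2) + 324 + sqrt(-2 + (sqrt(2) + 324)^2))^(1/3) + 2^(1/3)/(sqrt(2) + 324 + sqrt(-2 + (sqrt(2) + 324)^2))^(1/3))/24) + C3*exp(-a*(2^(2/3)/(sqrt(2) + 324 + sqrt(-2 + (sqrt(2) + 324)^2))^(1/3) + sqrt(2) + 2^(1/3)*(sqrt(2) + 324 + sqrt(-2 + (sqrt(2) + 324)^2))^(1/3))/12)


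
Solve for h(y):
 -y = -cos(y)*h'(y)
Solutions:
 h(y) = C1 + Integral(y/cos(y), y)


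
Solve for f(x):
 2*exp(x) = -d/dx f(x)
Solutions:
 f(x) = C1 - 2*exp(x)


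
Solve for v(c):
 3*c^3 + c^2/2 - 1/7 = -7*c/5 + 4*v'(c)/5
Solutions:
 v(c) = C1 + 15*c^4/16 + 5*c^3/24 + 7*c^2/8 - 5*c/28


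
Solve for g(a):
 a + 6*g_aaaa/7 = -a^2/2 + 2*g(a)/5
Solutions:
 g(a) = C1*exp(-15^(3/4)*7^(1/4)*a/15) + C2*exp(15^(3/4)*7^(1/4)*a/15) + C3*sin(15^(3/4)*7^(1/4)*a/15) + C4*cos(15^(3/4)*7^(1/4)*a/15) + 5*a^2/4 + 5*a/2


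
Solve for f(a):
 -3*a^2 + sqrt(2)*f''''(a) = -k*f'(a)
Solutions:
 f(a) = C1 + C2*exp(2^(5/6)*a*(-k)^(1/3)/2) + C3*exp(2^(5/6)*a*(-k)^(1/3)*(-1 + sqrt(3)*I)/4) + C4*exp(-2^(5/6)*a*(-k)^(1/3)*(1 + sqrt(3)*I)/4) + a^3/k


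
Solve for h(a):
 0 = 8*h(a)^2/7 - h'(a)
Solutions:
 h(a) = -7/(C1 + 8*a)


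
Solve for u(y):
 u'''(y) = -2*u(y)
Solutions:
 u(y) = C3*exp(-2^(1/3)*y) + (C1*sin(2^(1/3)*sqrt(3)*y/2) + C2*cos(2^(1/3)*sqrt(3)*y/2))*exp(2^(1/3)*y/2)


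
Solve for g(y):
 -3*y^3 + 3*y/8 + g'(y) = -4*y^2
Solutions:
 g(y) = C1 + 3*y^4/4 - 4*y^3/3 - 3*y^2/16


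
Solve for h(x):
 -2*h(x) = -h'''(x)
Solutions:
 h(x) = C3*exp(2^(1/3)*x) + (C1*sin(2^(1/3)*sqrt(3)*x/2) + C2*cos(2^(1/3)*sqrt(3)*x/2))*exp(-2^(1/3)*x/2)


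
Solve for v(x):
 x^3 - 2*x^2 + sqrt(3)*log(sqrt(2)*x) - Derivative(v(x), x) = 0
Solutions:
 v(x) = C1 + x^4/4 - 2*x^3/3 + sqrt(3)*x*log(x) - sqrt(3)*x + sqrt(3)*x*log(2)/2


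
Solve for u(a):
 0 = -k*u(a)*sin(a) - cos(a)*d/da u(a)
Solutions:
 u(a) = C1*exp(k*log(cos(a)))


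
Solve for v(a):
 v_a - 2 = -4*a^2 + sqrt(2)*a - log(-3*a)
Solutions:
 v(a) = C1 - 4*a^3/3 + sqrt(2)*a^2/2 - a*log(-a) + a*(3 - log(3))


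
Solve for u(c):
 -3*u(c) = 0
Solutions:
 u(c) = 0


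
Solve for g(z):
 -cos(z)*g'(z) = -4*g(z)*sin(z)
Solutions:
 g(z) = C1/cos(z)^4


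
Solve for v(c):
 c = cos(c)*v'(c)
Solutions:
 v(c) = C1 + Integral(c/cos(c), c)


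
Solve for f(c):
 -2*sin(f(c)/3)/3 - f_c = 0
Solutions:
 2*c/3 + 3*log(cos(f(c)/3) - 1)/2 - 3*log(cos(f(c)/3) + 1)/2 = C1


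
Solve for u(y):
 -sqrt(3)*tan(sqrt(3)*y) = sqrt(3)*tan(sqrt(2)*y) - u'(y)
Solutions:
 u(y) = C1 - sqrt(6)*log(cos(sqrt(2)*y))/2 - log(cos(sqrt(3)*y))


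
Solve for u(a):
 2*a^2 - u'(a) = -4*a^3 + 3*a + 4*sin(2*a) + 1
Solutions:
 u(a) = C1 + a^4 + 2*a^3/3 - 3*a^2/2 - a + 2*cos(2*a)


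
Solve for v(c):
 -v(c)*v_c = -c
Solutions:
 v(c) = -sqrt(C1 + c^2)
 v(c) = sqrt(C1 + c^2)


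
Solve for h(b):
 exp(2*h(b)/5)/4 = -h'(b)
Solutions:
 h(b) = 5*log(-sqrt(-1/(C1 - b))) + 5*log(10)/2
 h(b) = 5*log(-1/(C1 - b))/2 + 5*log(10)/2


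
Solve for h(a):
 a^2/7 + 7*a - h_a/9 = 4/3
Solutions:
 h(a) = C1 + 3*a^3/7 + 63*a^2/2 - 12*a


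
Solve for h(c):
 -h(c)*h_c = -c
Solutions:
 h(c) = -sqrt(C1 + c^2)
 h(c) = sqrt(C1 + c^2)


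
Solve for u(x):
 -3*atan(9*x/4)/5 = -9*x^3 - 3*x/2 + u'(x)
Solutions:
 u(x) = C1 + 9*x^4/4 + 3*x^2/4 - 3*x*atan(9*x/4)/5 + 2*log(81*x^2 + 16)/15


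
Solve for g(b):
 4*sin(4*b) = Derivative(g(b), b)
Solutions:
 g(b) = C1 - cos(4*b)


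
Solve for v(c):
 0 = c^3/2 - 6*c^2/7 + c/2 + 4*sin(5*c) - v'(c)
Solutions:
 v(c) = C1 + c^4/8 - 2*c^3/7 + c^2/4 - 4*cos(5*c)/5


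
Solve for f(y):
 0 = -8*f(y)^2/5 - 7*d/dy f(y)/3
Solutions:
 f(y) = 35/(C1 + 24*y)


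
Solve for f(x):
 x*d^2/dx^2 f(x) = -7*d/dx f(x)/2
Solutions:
 f(x) = C1 + C2/x^(5/2)


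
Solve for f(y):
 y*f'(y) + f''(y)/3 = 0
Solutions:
 f(y) = C1 + C2*erf(sqrt(6)*y/2)


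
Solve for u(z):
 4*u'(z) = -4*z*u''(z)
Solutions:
 u(z) = C1 + C2*log(z)


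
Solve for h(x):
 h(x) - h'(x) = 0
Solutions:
 h(x) = C1*exp(x)


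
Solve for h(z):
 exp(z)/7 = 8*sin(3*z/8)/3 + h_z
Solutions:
 h(z) = C1 + exp(z)/7 + 64*cos(3*z/8)/9


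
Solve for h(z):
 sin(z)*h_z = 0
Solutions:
 h(z) = C1


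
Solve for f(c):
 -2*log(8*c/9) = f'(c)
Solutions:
 f(c) = C1 - 2*c*log(c) + c*log(81/64) + 2*c


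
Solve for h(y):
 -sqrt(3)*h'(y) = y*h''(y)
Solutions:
 h(y) = C1 + C2*y^(1 - sqrt(3))


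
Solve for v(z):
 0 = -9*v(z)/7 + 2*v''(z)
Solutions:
 v(z) = C1*exp(-3*sqrt(14)*z/14) + C2*exp(3*sqrt(14)*z/14)


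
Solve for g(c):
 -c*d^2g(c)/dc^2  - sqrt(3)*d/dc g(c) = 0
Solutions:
 g(c) = C1 + C2*c^(1 - sqrt(3))


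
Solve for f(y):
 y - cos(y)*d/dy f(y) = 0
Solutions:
 f(y) = C1 + Integral(y/cos(y), y)


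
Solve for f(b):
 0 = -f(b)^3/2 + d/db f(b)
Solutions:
 f(b) = -sqrt(-1/(C1 + b))
 f(b) = sqrt(-1/(C1 + b))


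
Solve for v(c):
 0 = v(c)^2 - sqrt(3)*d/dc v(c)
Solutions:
 v(c) = -3/(C1 + sqrt(3)*c)


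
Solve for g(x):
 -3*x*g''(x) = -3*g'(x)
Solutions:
 g(x) = C1 + C2*x^2


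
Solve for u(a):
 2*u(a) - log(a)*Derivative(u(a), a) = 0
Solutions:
 u(a) = C1*exp(2*li(a))


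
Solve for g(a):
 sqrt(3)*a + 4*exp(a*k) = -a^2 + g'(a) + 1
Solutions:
 g(a) = C1 + a^3/3 + sqrt(3)*a^2/2 - a + 4*exp(a*k)/k


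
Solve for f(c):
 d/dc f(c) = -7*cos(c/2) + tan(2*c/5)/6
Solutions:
 f(c) = C1 - 5*log(cos(2*c/5))/12 - 14*sin(c/2)


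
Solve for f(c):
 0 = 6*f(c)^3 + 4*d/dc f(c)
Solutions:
 f(c) = -sqrt(-1/(C1 - 3*c))
 f(c) = sqrt(-1/(C1 - 3*c))


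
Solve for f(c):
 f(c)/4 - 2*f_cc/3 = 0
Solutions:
 f(c) = C1*exp(-sqrt(6)*c/4) + C2*exp(sqrt(6)*c/4)


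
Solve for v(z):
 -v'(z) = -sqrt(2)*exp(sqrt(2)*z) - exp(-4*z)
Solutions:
 v(z) = C1 + exp(sqrt(2)*z) - exp(-4*z)/4


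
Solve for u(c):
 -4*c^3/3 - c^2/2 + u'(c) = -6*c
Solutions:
 u(c) = C1 + c^4/3 + c^3/6 - 3*c^2


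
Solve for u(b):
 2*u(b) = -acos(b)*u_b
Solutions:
 u(b) = C1*exp(-2*Integral(1/acos(b), b))


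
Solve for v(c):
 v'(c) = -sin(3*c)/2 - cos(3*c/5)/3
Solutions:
 v(c) = C1 - 5*sin(3*c/5)/9 + cos(3*c)/6


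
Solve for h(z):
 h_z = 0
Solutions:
 h(z) = C1


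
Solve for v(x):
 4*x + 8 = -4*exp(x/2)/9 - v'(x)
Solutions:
 v(x) = C1 - 2*x^2 - 8*x - 8*exp(x/2)/9


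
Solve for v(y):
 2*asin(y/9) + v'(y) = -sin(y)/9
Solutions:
 v(y) = C1 - 2*y*asin(y/9) - 2*sqrt(81 - y^2) + cos(y)/9


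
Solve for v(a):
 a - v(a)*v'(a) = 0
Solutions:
 v(a) = -sqrt(C1 + a^2)
 v(a) = sqrt(C1 + a^2)


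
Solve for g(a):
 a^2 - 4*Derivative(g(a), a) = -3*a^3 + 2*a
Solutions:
 g(a) = C1 + 3*a^4/16 + a^3/12 - a^2/4


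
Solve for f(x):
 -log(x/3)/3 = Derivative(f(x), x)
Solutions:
 f(x) = C1 - x*log(x)/3 + x/3 + x*log(3)/3


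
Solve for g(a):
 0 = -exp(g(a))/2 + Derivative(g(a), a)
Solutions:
 g(a) = log(-1/(C1 + a)) + log(2)


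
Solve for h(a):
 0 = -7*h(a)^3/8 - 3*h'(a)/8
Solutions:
 h(a) = -sqrt(6)*sqrt(-1/(C1 - 7*a))/2
 h(a) = sqrt(6)*sqrt(-1/(C1 - 7*a))/2


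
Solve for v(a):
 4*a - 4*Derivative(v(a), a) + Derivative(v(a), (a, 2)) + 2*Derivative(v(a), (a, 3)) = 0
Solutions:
 v(a) = C1 + C2*exp(a*(-1 + sqrt(33))/4) + C3*exp(-a*(1 + sqrt(33))/4) + a^2/2 + a/4


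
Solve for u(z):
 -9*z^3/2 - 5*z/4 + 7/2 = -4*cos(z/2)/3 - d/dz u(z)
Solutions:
 u(z) = C1 + 9*z^4/8 + 5*z^2/8 - 7*z/2 - 8*sin(z/2)/3


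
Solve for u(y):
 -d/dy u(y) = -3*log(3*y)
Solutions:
 u(y) = C1 + 3*y*log(y) - 3*y + y*log(27)


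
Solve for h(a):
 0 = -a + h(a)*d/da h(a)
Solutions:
 h(a) = -sqrt(C1 + a^2)
 h(a) = sqrt(C1 + a^2)


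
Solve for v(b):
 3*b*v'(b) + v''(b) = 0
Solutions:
 v(b) = C1 + C2*erf(sqrt(6)*b/2)


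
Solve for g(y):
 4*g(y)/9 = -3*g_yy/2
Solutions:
 g(y) = C1*sin(2*sqrt(6)*y/9) + C2*cos(2*sqrt(6)*y/9)


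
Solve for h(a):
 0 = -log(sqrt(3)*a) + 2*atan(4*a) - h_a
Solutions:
 h(a) = C1 - a*log(a) + 2*a*atan(4*a) - a*log(3)/2 + a - log(16*a^2 + 1)/4


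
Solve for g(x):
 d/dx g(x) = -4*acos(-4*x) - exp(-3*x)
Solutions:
 g(x) = C1 - 4*x*acos(-4*x) - sqrt(1 - 16*x^2) + exp(-3*x)/3


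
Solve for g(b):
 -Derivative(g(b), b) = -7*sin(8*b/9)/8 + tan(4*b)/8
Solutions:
 g(b) = C1 + log(cos(4*b))/32 - 63*cos(8*b/9)/64


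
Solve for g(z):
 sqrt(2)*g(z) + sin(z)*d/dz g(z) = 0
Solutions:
 g(z) = C1*(cos(z) + 1)^(sqrt(2)/2)/(cos(z) - 1)^(sqrt(2)/2)


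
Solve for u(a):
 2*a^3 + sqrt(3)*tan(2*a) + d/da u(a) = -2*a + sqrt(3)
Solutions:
 u(a) = C1 - a^4/2 - a^2 + sqrt(3)*a + sqrt(3)*log(cos(2*a))/2


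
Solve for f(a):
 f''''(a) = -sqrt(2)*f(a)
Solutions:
 f(a) = (C1*sin(2^(5/8)*a/2) + C2*cos(2^(5/8)*a/2))*exp(-2^(5/8)*a/2) + (C3*sin(2^(5/8)*a/2) + C4*cos(2^(5/8)*a/2))*exp(2^(5/8)*a/2)


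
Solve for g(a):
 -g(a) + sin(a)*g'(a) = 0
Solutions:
 g(a) = C1*sqrt(cos(a) - 1)/sqrt(cos(a) + 1)


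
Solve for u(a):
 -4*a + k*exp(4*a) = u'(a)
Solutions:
 u(a) = C1 - 2*a^2 + k*exp(4*a)/4


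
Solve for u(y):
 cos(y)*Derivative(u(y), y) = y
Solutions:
 u(y) = C1 + Integral(y/cos(y), y)


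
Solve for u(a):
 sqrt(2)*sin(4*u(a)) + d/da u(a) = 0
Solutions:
 u(a) = -acos((-C1 - exp(8*sqrt(2)*a))/(C1 - exp(8*sqrt(2)*a)))/4 + pi/2
 u(a) = acos((-C1 - exp(8*sqrt(2)*a))/(C1 - exp(8*sqrt(2)*a)))/4


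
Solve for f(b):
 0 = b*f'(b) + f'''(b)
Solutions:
 f(b) = C1 + Integral(C2*airyai(-b) + C3*airybi(-b), b)


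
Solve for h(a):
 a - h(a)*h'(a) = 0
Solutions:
 h(a) = -sqrt(C1 + a^2)
 h(a) = sqrt(C1 + a^2)


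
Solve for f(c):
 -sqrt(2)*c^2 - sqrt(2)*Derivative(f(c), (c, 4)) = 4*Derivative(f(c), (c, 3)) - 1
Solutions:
 f(c) = C1 + C2*c + C3*c^2 + C4*exp(-2*sqrt(2)*c) - sqrt(2)*c^5/240 + c^4/96 + c^3*(4 - sqrt(2))/96


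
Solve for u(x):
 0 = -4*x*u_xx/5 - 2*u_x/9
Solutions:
 u(x) = C1 + C2*x^(13/18)


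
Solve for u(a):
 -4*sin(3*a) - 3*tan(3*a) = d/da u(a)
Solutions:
 u(a) = C1 + log(cos(3*a)) + 4*cos(3*a)/3


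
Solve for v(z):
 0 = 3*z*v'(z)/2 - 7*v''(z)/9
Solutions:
 v(z) = C1 + C2*erfi(3*sqrt(21)*z/14)


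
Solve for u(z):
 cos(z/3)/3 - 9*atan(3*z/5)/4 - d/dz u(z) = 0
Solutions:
 u(z) = C1 - 9*z*atan(3*z/5)/4 + 15*log(9*z^2 + 25)/8 + sin(z/3)


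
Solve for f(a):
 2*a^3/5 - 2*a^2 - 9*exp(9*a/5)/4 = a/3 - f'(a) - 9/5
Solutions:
 f(a) = C1 - a^4/10 + 2*a^3/3 + a^2/6 - 9*a/5 + 5*exp(9*a/5)/4
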